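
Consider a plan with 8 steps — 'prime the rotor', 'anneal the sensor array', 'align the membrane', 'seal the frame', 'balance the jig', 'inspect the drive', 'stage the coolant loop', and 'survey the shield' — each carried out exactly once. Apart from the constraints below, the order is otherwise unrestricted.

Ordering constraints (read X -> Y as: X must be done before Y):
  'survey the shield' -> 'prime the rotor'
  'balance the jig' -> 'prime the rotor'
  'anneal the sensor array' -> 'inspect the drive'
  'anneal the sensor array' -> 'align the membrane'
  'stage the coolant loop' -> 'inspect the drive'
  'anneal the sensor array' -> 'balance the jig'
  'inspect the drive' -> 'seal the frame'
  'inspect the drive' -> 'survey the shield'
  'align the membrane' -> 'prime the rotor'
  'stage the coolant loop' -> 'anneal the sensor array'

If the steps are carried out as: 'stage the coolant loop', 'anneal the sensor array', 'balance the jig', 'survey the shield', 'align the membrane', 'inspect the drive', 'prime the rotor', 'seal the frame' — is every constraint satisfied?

In the proposed order, 'survey the shield' appears before 'inspect the drive'.
But one of the constraints requires 'inspect the drive' before 'survey the shield', so this ordering violates it.

No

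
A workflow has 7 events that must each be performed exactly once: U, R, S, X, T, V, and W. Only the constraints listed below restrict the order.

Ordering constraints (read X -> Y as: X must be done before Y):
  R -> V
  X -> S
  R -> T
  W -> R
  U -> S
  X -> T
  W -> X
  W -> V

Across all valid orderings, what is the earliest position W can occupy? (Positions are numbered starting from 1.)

W has no prerequisites at all, so it can go in position 1.

1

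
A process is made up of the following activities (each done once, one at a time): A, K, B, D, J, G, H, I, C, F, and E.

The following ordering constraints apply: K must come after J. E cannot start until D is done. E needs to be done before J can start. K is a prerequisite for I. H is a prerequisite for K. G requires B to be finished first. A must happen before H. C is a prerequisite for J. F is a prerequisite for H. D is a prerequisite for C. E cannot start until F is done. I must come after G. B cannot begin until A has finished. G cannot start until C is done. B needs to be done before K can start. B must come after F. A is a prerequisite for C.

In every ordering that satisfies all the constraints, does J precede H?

No chain of constraints connects J to H in either direction.
So J can come before H or after — it is not forced.

No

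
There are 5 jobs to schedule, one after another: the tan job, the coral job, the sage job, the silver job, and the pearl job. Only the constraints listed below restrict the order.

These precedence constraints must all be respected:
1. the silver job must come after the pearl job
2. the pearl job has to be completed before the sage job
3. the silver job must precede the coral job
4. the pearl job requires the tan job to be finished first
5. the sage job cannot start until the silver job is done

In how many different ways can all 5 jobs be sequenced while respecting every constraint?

The tan job is the only job with nothing required before it, so every ordering starts there.
Systematically extending each partial ordering one job at a time and counting, there are 2 complete orderings.

2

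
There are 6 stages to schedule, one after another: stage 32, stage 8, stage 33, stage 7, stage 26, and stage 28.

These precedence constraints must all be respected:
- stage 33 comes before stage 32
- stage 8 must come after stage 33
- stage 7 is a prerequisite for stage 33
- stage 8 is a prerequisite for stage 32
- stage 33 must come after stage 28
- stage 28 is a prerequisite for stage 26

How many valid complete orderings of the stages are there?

9

2 stages have no prerequisites (stage 7, stage 28), so any of them could come first.
Systematically extending each partial ordering one stage at a time and counting, there are 9 complete orderings.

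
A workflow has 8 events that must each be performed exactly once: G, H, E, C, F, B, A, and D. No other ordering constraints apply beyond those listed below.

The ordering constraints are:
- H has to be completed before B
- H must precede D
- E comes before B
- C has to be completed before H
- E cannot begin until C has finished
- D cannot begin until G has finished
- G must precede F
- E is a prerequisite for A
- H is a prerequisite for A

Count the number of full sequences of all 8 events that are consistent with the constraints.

332

The events with no prerequisites are G, C; any of them can be placed first.
Systematically extending each partial ordering one event at a time and counting, there are 332 complete orderings.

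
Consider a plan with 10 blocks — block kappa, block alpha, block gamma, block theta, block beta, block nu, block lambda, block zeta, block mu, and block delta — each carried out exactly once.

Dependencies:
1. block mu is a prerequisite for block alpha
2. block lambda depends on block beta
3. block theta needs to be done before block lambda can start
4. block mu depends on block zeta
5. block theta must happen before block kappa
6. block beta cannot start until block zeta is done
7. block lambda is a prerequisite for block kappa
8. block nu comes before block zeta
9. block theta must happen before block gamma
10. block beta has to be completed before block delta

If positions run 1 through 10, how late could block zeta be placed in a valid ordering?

The blocks that are forced after block zeta, directly or by a chain of constraints, are block kappa, block alpha, block beta, block lambda, block mu, block delta. That's 6 blocks.
With 6 mandatory successors out of 10 blocks total, the latest slot for block zeta is 10−6 = 4, and it's reachable by doing all non-successors before block zeta.

4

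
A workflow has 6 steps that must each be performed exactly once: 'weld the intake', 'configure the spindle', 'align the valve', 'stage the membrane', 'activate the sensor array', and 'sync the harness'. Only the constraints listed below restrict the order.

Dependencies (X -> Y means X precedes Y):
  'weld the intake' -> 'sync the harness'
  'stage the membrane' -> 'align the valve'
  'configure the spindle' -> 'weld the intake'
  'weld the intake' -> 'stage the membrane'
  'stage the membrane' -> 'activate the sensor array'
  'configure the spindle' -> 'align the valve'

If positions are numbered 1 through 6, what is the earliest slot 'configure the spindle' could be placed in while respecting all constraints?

'configure the spindle' has no prerequisites at all, so it can go in position 1.

1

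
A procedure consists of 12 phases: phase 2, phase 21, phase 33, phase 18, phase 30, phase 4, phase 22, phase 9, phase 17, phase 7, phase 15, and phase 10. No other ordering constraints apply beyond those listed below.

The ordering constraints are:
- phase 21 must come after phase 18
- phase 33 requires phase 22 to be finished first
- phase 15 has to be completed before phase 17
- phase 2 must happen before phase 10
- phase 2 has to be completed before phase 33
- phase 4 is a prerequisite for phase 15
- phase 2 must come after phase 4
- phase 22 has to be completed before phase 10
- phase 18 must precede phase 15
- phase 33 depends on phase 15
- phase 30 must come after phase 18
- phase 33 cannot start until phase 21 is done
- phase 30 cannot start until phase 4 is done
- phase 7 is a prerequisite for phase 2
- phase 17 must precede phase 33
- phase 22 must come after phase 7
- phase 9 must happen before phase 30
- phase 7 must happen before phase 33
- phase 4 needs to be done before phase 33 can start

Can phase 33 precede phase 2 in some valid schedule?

No

There is a dependency chain phase 2 → phase 33, so phase 33 always comes after phase 2.
So no valid ordering can have phase 33 before phase 2.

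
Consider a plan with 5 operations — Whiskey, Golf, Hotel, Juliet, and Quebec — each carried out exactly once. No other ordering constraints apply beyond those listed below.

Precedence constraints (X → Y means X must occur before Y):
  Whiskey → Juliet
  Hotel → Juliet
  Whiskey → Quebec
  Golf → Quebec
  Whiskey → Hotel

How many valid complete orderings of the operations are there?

9

The operations with no prerequisites are Whiskey, Golf; any of them can be placed first.
Systematically extending each partial ordering one operation at a time and counting, there are 9 complete orderings.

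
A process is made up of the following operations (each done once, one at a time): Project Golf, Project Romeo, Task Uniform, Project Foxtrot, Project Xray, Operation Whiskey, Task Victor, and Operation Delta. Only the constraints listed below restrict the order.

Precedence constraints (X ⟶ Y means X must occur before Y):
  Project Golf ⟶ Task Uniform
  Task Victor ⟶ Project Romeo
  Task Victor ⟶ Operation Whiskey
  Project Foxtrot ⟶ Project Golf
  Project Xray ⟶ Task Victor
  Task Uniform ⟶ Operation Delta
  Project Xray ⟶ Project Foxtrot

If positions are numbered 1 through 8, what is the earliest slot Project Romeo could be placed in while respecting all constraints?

3

Working backwards through the constraints from Project Romeo, its full set of required predecessors is Project Xray, Task Victor — 2 of them.
With 2 mandatory predecessors, the earliest Project Romeo can sit is position 2+1 = 3, and placing just those 2 first achieves it.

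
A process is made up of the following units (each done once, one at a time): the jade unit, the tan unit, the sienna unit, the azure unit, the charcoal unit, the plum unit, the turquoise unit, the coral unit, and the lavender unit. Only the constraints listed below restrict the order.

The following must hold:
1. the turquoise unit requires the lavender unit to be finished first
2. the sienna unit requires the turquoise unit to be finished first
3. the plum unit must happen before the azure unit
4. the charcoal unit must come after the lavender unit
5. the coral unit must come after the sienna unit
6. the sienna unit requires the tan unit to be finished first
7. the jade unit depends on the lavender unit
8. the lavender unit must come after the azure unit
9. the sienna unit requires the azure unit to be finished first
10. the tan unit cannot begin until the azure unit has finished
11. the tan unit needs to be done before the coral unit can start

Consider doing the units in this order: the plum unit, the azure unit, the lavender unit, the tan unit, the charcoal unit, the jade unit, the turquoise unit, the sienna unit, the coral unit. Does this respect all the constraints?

Yes

Checking each listed constraint against this order: for instance, the azure unit is in position 2 and the sienna unit in position 8, so that constraint holds — and the remaining constraints check out the same way.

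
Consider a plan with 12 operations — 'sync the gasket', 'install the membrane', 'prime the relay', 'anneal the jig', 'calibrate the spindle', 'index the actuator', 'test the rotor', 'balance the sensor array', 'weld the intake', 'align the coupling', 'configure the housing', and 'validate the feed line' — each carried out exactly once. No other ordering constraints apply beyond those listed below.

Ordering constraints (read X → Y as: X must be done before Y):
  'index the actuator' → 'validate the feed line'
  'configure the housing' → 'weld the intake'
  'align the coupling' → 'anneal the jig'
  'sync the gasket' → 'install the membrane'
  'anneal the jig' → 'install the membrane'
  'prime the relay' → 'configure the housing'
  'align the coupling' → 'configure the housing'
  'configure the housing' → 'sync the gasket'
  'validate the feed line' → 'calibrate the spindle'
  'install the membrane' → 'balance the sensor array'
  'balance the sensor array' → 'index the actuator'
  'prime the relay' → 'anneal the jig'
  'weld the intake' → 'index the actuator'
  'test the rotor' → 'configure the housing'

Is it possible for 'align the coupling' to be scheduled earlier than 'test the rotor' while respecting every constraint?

The constraints leave 'align the coupling' and 'test the rotor' unordered relative to each other; nothing requires 'test the rotor' earlier.
That means at least one valid schedule has 'align the coupling' before 'test the rotor'.

Yes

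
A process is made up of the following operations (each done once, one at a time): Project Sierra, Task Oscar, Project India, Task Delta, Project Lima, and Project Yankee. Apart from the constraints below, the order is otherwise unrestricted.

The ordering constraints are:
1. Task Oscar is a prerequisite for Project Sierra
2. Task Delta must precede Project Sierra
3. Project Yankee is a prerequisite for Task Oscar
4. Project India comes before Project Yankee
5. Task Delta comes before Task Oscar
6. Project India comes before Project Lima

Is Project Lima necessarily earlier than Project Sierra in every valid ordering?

No

Nothing in the constraints links Project Lima and Project Sierra; they are unordered relative to each other.
So Project Lima can come before Project Sierra or after — it is not forced.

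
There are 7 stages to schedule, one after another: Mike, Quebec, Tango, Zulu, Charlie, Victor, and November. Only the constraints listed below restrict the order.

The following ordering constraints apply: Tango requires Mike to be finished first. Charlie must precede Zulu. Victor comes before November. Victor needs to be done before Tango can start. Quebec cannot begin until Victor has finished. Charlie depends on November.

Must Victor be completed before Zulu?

Tracing the constraints gives a chain: Victor → November → Charlie → Zulu.
That forces Victor before Zulu in every valid schedule.

Yes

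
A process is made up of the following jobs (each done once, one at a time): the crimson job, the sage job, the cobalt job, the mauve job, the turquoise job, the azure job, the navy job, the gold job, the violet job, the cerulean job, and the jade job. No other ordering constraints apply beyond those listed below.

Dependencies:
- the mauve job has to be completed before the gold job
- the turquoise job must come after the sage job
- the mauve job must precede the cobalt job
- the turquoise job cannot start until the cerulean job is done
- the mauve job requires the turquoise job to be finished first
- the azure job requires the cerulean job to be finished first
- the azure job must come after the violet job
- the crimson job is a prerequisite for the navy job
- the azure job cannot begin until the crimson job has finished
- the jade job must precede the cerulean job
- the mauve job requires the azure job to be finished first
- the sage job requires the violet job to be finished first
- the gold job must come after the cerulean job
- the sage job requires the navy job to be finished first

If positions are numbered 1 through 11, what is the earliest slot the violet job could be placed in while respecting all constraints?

Nothing is required before the violet job; it can be the very first job.

1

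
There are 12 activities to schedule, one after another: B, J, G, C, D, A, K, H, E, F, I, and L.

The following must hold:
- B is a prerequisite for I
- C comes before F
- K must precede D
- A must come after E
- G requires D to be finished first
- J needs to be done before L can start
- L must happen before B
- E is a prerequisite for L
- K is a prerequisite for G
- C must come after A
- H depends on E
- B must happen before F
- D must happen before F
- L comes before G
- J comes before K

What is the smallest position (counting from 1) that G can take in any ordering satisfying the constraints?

6

Every activity that must precede G has to come before it. Tracing all chains that end at G, those activities are: J, D, K, E, L — 5 in total.
With 5 mandatory predecessors, the earliest G can sit is position 5+1 = 6, and placing just those 5 first achieves it.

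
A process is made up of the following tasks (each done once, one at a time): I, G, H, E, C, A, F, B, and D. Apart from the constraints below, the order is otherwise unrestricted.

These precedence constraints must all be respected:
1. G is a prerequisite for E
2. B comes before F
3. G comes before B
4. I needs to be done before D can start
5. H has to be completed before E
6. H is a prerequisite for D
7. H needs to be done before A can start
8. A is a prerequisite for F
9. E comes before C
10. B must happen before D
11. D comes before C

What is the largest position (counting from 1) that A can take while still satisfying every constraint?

Following the constraints forward from A, its only required successor is F.
So at least 1 task follows A, putting A no later than position 8. That position is achievable by scheduling everything else first.

8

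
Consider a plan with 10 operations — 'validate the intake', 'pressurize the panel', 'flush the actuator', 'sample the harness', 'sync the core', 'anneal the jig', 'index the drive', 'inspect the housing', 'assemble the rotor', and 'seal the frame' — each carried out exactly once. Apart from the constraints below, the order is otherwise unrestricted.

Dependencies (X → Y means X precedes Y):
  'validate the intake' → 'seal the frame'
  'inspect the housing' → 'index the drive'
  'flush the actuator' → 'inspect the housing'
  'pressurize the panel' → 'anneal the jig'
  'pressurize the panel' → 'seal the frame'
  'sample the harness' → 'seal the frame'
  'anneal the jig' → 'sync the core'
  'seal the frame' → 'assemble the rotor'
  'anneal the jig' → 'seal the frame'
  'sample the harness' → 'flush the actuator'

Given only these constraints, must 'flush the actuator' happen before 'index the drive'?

Yes

There is a constraint chain 'flush the actuator' → 'inspect the housing' → 'index the drive'.
That forces 'flush the actuator' before 'index the drive' in every valid schedule.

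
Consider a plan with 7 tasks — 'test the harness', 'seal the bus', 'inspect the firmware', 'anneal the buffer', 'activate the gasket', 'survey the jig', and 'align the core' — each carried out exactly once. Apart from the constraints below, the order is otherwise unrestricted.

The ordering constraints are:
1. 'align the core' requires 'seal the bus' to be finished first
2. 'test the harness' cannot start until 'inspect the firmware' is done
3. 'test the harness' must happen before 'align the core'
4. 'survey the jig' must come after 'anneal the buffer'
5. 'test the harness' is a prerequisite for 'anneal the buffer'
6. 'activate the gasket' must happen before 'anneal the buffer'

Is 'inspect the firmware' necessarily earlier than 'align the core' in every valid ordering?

Yes

Tracing the constraints gives a chain: 'inspect the firmware' → 'test the harness' → 'align the core'.
Hence 'inspect the firmware' necessarily comes before 'align the core'.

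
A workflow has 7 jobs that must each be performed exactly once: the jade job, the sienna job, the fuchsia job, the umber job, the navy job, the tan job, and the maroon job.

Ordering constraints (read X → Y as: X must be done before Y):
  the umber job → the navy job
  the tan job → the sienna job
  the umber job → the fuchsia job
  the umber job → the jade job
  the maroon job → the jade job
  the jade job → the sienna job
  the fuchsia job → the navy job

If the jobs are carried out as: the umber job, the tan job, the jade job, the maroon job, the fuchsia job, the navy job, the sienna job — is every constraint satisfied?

No

In the proposed order, the jade job appears before the maroon job.
Since the maroon job is required before the jade job, the ordering is invalid.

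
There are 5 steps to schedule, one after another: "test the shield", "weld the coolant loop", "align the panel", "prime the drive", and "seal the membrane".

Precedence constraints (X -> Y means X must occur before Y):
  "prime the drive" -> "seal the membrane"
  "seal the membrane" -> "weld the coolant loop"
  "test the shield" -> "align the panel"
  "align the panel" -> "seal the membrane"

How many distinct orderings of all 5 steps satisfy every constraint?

2 steps have no prerequisites ("test the shield", "prime the drive"), so any of them could come first.
Systematically extending each partial ordering one step at a time and counting, there are 3 complete orderings.

3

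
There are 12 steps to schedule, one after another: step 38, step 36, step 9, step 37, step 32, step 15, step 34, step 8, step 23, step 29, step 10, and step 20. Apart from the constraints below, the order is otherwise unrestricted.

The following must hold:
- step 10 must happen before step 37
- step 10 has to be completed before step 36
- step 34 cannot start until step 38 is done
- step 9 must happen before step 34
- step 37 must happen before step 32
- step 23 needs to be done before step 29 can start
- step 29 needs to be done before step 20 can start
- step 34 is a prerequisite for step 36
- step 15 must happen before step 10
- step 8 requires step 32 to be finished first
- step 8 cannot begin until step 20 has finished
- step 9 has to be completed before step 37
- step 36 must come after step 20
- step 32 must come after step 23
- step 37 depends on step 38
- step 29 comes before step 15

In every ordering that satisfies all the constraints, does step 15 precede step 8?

Yes

There is a constraint chain step 15 → step 10 → step 37 → step 32 → step 8.
That forces step 15 before step 8 in every valid schedule.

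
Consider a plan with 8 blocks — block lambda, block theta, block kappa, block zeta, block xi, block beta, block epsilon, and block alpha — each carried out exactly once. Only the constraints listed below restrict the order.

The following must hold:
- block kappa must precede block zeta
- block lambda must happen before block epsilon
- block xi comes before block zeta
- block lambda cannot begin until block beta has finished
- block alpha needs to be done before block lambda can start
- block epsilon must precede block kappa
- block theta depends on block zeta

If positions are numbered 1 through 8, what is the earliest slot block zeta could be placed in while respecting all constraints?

The blocks that are forced before block zeta, directly or transitively, are block lambda, block kappa, block xi, block beta, block epsilon, block alpha. That's 6 blocks.
So at minimum 6 blocks come before block zeta, putting block zeta no earlier than position 7. That position is achievable by scheduling exactly those predecessors first.

7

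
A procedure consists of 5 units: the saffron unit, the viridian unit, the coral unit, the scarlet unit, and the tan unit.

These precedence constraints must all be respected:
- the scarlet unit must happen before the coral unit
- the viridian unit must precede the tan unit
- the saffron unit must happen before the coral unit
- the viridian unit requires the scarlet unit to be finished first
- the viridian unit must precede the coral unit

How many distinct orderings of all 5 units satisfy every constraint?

7

2 units have no prerequisites (the saffron unit, the scarlet unit), so any of them could come first.
Counting all ways to extend the partial order to a total order gives 7.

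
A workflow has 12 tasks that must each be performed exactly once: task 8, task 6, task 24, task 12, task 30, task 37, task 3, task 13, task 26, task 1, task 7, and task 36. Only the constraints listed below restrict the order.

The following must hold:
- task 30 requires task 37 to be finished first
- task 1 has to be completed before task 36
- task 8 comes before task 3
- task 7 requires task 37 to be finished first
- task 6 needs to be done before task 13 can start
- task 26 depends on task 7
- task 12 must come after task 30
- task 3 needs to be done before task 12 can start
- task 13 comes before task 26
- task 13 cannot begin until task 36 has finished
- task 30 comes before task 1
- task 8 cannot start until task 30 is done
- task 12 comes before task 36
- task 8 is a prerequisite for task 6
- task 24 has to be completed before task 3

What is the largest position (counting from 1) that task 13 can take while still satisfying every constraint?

The only task forced after task 13 (directly or by a chain) is task 26.
So at least 1 task follows task 13, putting task 13 no later than position 11. That position is achievable by scheduling everything else first.

11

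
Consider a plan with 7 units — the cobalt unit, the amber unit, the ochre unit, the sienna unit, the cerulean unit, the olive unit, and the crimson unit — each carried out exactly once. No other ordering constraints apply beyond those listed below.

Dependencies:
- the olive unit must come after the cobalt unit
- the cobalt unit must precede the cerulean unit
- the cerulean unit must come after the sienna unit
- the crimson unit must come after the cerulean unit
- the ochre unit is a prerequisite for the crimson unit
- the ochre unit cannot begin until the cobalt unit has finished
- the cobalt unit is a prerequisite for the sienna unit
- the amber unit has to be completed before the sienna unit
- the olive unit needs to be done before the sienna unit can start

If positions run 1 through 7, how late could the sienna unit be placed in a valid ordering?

The units that are forced after the sienna unit, directly or by a chain of constraints, are the cerulean unit, the crimson unit. That's 2 units.
So at least 2 units follow the sienna unit, putting the sienna unit no later than position 5. That position is achievable by scheduling everything else first.

5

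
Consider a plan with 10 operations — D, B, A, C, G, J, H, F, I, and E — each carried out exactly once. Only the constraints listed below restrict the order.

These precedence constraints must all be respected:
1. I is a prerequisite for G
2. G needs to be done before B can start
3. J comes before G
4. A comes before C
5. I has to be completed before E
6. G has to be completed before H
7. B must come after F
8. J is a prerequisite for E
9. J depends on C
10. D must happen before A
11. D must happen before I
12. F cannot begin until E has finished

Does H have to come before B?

Nothing in the constraints links H and B; they are unordered relative to each other.
There exist valid orderings with B before H, so H is not required to come first.

No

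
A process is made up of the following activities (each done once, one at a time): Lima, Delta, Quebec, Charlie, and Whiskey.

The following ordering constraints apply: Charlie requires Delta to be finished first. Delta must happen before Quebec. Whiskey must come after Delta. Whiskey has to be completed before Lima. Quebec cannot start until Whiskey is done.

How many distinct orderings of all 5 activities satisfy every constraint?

Only Delta has no prerequisites, so it must go first.
Counting all ways to extend the partial order to a total order gives 8.

8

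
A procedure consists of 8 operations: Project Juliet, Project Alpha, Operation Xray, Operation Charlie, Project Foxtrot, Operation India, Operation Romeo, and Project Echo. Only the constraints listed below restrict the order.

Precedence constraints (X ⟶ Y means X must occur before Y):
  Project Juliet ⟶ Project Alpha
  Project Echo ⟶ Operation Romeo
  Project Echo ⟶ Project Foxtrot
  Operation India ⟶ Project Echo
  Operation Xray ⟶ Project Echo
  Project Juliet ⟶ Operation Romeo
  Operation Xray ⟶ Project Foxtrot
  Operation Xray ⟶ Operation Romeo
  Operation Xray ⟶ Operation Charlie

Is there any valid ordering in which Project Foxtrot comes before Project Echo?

No

Following Project Echo → Project Foxtrot, Project Echo must precede Project Foxtrot in every valid ordering.
So no valid ordering can have Project Foxtrot before Project Echo.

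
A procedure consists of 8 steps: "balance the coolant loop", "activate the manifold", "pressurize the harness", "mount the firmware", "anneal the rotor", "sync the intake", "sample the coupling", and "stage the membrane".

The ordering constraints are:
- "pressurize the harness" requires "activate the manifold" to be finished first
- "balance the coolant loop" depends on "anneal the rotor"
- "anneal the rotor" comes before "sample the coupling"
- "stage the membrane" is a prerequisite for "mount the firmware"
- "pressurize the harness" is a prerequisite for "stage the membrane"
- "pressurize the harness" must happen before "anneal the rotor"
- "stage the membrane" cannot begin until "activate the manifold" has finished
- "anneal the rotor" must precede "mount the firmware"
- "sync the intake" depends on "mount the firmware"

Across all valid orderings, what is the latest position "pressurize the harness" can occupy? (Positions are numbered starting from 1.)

2

Following every chain forward from "pressurize the harness", the steps that must come later are "balance the coolant loop", "mount the firmware", "anneal the rotor", "sync the intake", "sample the coupling", "stage the membrane" — 6 of them.
So at least 6 steps follow "pressurize the harness", putting "pressurize the harness" no later than position 2. That position is achievable by scheduling everything else first.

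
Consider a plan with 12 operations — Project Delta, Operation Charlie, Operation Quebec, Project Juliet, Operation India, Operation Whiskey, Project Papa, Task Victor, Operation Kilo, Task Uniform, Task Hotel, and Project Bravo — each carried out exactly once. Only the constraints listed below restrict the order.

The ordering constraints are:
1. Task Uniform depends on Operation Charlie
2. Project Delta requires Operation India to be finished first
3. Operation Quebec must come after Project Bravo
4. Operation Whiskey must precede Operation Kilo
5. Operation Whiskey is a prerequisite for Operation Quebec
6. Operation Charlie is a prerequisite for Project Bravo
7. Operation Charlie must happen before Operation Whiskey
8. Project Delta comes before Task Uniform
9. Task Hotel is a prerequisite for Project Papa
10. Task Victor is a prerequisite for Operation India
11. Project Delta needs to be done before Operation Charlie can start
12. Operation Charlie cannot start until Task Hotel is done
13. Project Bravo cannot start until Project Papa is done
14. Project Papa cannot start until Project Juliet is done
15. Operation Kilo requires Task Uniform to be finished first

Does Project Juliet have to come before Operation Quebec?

Yes

There is a constraint chain Project Juliet → Project Papa → Project Bravo → Operation Quebec.
Hence Project Juliet necessarily comes before Operation Quebec.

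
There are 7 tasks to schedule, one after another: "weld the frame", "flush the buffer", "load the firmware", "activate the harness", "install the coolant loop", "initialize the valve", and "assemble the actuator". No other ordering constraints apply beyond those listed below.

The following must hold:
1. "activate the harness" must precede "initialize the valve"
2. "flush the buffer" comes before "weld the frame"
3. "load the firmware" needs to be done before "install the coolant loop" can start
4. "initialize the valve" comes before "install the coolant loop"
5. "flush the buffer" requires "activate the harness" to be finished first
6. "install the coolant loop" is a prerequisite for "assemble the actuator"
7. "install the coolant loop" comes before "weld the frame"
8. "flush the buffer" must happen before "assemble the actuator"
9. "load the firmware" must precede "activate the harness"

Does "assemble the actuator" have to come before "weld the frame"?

No

"assemble the actuator" and "weld the frame" are not related by any chain of constraints.
So "assemble the actuator" can come before "weld the frame" or after — it is not forced.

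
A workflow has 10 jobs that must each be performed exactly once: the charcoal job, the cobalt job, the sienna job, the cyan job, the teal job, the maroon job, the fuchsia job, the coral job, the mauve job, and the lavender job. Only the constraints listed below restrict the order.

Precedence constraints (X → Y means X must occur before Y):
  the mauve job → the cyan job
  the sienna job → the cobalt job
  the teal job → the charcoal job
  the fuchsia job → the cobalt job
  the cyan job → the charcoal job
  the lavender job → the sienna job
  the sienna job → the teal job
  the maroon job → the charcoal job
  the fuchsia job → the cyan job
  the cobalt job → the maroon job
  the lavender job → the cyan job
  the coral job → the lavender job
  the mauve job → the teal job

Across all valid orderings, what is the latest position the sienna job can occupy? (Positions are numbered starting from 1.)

6

Every job that must follow the sienna job has to come after it. Tracing all chains starting from the sienna job, those jobs are: the charcoal job, the cobalt job, the teal job, the maroon job — 4 in total.
With 4 mandatory successors out of 10 jobs total, the latest slot for the sienna job is 10−4 = 6, and it's reachable by doing all non-successors before the sienna job.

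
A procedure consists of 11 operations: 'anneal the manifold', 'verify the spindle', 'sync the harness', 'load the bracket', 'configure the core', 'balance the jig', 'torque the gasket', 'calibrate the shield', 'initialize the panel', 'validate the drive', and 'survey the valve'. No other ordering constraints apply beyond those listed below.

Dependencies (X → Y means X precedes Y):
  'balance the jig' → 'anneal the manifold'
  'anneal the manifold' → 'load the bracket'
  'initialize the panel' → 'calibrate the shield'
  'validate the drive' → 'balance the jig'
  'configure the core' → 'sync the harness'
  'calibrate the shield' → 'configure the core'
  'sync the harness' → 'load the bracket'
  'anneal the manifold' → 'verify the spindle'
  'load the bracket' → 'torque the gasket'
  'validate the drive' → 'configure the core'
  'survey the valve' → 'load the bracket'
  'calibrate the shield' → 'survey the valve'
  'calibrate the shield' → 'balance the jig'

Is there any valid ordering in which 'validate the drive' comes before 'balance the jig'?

'validate the drive' is actually forced before 'balance the jig' by the constraints, so certainly some valid ordering has 'validate the drive' first.

Yes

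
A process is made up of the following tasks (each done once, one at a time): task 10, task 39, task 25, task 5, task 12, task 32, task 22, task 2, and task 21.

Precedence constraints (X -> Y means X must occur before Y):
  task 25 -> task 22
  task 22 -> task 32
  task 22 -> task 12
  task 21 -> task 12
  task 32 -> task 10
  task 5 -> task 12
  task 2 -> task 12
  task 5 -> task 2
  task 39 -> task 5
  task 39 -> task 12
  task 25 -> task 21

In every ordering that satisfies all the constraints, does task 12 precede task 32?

No

Nothing in the constraints links task 12 and task 32; they are unordered relative to each other.
There exist valid orderings with task 32 before task 12, so task 12 is not required to come first.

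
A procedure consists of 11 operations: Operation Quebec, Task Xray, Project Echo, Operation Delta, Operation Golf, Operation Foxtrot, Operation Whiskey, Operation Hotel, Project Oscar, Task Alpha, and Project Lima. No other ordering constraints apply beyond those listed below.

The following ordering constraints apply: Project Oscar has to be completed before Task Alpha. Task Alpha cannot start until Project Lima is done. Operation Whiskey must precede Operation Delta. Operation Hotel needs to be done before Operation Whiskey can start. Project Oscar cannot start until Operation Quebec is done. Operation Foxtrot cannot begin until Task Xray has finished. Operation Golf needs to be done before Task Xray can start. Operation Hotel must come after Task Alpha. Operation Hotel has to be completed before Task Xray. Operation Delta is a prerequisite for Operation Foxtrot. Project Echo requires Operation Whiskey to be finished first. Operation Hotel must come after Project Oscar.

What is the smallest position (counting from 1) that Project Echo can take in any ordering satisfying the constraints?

7

Working backwards through the constraints from Project Echo, its full set of required predecessors is Operation Quebec, Operation Whiskey, Operation Hotel, Project Oscar, Task Alpha, Project Lima — 6 of them.
With 6 mandatory predecessors, the earliest Project Echo can sit is position 6+1 = 7, and placing just those 6 first achieves it.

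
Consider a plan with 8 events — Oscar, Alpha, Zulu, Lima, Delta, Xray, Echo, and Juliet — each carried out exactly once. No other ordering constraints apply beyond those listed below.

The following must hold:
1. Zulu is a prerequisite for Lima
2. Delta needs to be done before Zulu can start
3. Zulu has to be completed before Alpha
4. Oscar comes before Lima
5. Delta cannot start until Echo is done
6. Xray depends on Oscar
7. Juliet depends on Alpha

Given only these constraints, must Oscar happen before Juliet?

No chain of constraints connects Oscar to Juliet in either direction.
There exist valid orderings with Juliet before Oscar, so Oscar is not required to come first.

No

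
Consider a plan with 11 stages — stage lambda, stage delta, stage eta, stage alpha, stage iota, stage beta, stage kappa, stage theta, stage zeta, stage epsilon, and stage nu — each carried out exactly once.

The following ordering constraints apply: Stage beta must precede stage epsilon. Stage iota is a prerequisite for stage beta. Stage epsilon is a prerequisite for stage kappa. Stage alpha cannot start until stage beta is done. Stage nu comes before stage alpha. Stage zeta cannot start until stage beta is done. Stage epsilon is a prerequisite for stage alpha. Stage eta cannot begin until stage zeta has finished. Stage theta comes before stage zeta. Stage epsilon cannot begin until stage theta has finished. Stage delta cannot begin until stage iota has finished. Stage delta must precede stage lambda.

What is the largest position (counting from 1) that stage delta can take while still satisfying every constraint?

10

The only stage forced after stage delta (directly or by a chain) is stage lambda.
So at least 1 stage follows stage delta, putting stage delta no later than position 10. That position is achievable by scheduling everything else first.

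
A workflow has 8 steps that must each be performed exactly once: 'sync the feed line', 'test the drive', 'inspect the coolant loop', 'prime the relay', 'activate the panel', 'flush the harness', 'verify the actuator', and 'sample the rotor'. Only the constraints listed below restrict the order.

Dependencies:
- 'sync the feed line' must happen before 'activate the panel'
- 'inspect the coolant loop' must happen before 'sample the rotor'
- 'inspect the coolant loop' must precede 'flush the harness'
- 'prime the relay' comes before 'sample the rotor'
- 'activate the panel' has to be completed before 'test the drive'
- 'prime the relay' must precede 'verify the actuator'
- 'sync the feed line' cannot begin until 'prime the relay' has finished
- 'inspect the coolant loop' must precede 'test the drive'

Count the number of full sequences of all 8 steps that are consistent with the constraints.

The steps with no prerequisites are 'inspect the coolant loop', 'prime the relay'; any of them can be placed first.
Enumerating by repeatedly choosing an available step (one whose prerequisites are all placed) gives 406 distinct complete orderings.

406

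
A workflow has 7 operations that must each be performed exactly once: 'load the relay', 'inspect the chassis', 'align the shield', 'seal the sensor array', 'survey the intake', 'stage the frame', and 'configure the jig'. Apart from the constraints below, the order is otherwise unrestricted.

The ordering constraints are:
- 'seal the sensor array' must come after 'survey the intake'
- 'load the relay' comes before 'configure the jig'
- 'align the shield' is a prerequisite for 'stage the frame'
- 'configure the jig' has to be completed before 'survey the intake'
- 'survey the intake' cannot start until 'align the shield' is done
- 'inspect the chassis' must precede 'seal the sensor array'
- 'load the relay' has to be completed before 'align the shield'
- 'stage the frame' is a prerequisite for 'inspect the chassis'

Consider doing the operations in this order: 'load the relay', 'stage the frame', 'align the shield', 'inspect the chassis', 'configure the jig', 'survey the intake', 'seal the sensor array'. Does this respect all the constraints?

No

In the proposed order, 'stage the frame' appears before 'align the shield'.
That contradicts the constraint that 'align the shield' must precede 'stage the frame'.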